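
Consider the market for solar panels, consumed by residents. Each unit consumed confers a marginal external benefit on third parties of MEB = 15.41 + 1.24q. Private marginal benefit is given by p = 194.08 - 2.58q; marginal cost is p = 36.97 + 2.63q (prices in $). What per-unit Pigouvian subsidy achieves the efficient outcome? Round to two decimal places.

Social marginal benefit = demand + MEB = 209.49 - 1.34q.
Set SMB = MC: 209.49 - 1.34q = 36.97 + 2.63q → q* = 43.4559.
The Pigouvian subsidy equals MEB at q*: 15.41 + 1.24×43.4559 = 69.2953.

subsidy = $69.30 per unit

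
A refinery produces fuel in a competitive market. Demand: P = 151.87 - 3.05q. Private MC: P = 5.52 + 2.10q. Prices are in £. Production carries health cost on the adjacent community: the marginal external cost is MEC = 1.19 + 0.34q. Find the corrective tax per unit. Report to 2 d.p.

Social marginal cost = private MC + MEC = 6.71 + 2.44q.
Set SMC = demand: 6.71 + 2.44q = 151.87 - 3.05q → q* = 26.4408.
The Pigouvian tax equals MEC at q*: 1.19 + 0.34×26.4408 = 10.1799.

tax = £10.18 per unit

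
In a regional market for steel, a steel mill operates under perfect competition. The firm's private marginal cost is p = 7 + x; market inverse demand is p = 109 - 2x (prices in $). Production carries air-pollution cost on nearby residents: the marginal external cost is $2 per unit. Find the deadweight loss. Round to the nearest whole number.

Market equilibrium (private): 7 + x = 109 - 2x → x_m = 34.0000.
Social marginal cost = private MC + MEC = 9 + x.
Set SMC = demand: 9 + x = 109 - 2x → x* = 33.3333.
The welfare-loss triangle has base |x_m − x*| and height MEC(x_m) (the vertical gap between SMC and demand is zero at x* and MEC at x_m).
DWL = ½ × 0.6667 × 2.0000 = 0.6667.

DWL = $1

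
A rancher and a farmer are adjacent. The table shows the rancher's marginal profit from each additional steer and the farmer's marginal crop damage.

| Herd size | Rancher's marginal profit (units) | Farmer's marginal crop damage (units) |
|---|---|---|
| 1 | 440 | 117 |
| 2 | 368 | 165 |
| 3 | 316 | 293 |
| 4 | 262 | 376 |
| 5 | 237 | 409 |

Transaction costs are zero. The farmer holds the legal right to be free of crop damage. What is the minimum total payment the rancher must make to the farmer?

575

Efficient level: marginal profit ≥ marginal crop damage through level 3, so k* = 3.
With the farmer holding the right, the rancher must at least compensate total damage at k*: 117 + 165 + 293 = 575.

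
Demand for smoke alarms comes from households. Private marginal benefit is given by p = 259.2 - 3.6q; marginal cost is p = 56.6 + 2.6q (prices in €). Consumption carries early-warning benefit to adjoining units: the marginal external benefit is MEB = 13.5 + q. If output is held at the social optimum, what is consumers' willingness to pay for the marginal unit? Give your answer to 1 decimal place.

Social marginal benefit = demand + MEB = 272.7 - 2.6q.
Set SMB = MC: 272.7 - 2.6q = 56.6 + 2.6q → q* = 41.5577.
Consumer price on the demand curve at q*: 259.2 − 3.6×41.5577 = 109.5923.

P = €109.6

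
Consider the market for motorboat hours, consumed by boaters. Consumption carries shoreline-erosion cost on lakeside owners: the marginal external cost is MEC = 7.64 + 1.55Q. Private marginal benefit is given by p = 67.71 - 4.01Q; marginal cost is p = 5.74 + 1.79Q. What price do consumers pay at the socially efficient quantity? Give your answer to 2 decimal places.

Social marginal benefit = demand − MEC = 60.07 - 5.56Q.
Set SMB = MC: 60.07 - 5.56Q = 5.74 + 1.79Q → Q* = 7.3918.
Consumer price on the demand curve at Q*: 67.71 − 4.01×7.3918 = 38.0689.

P = 38.07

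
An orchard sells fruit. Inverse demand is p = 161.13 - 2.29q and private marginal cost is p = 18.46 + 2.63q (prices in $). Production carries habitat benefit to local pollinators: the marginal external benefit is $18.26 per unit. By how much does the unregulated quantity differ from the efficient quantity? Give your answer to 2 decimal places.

Market equilibrium (private): 18.46 + 2.63q = 161.13 - 2.29q → q_m = 28.9980.
Social marginal cost = private MC − MEB = 0.20 + 2.63q.
Set SMC = demand: 0.20 + 2.63q = 161.13 - 2.29q → q* = 32.7093.
Gap = |28.9980 − 32.7093| = 3.7113.

3.71 units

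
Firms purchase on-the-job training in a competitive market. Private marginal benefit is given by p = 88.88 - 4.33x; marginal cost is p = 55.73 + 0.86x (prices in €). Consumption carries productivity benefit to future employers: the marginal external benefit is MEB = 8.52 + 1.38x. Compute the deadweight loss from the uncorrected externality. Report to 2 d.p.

DWL = €39.43

Market equilibrium (private): 55.73 + 0.86x = 88.88 - 4.33x → x_m = 6.3873.
Social marginal benefit = demand + MEB = 97.40 - 2.95x.
Set SMB = MC: 97.40 - 2.95x = 55.73 + 0.86x → x* = 10.9370.
Between x* and x_m the wedge SMB − MC runs linearly from 0 to MEB(x_m), so the loss is a triangle.
DWL = ½ × 4.5497 × 17.3345 = 39.4334.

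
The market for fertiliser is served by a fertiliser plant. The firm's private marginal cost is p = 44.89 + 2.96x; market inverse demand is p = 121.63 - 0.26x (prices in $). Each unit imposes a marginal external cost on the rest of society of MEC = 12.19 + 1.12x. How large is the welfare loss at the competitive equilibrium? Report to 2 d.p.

Market equilibrium (private): 44.89 + 2.96x = 121.63 - 0.26x → x_m = 23.8323.
Social marginal cost = private MC + MEC = 57.08 + 4.08x.
Set SMC = demand: 57.08 + 4.08x = 121.63 - 0.26x → x* = 14.8733.
The loss is the area between SMC and demand from x* to x_m; with linear curves that's a triangle of height MEC(x_m).
DWL = ½ × 8.9590 × 38.8822 = 174.1728.

DWL = $174.17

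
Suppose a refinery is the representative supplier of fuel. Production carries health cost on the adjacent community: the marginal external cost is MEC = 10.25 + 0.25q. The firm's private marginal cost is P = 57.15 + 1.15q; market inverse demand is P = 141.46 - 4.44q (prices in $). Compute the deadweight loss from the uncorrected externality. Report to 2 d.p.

DWL = $16.83

Market equilibrium (private): 57.15 + 1.15q = 141.46 - 4.44q → q_m = 15.0823.
Social marginal cost = private MC + MEC = 67.40 + 1.40q.
Set SMC = demand: 67.40 + 1.40q = 141.46 - 4.44q → q* = 12.6815.
The loss is the area between SMC and demand from q* to q_m; with linear curves that's a triangle of height MEC(q_m).
DWL = ½ × 2.4008 × 14.0206 = 16.8303.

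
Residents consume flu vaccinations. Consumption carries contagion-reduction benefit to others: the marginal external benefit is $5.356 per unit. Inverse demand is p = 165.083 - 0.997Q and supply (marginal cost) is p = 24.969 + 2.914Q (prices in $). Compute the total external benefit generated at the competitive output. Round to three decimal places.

$191.882

Market equilibrium (private): 24.969 + 2.914Q = 165.083 - 0.997Q → Q_m = 35.8256.
Total external benefit = MEB × Q_m = 5.356 × 35.8256 = 191.8819.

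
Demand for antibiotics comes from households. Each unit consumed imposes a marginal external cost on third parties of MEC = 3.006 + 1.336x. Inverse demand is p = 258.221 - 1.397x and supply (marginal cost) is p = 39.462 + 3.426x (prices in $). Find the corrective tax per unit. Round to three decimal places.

Social marginal benefit = demand − MEC = 255.215 - 2.733x.
Set SMB = MC: 255.215 - 2.733x = 39.462 + 3.426x → x* = 35.0305.
The Pigouvian tax equals MEC at x*: 3.006 + 1.336×35.0305 = 49.8067.

tax = $49.807 per unit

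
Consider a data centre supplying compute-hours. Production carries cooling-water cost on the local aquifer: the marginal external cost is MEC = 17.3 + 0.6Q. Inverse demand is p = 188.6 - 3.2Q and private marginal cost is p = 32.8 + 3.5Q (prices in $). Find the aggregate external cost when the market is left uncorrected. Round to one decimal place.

$564.5

Market equilibrium (private): 32.8 + 3.5Q = 188.6 - 3.2Q → Q_m = 23.2537.
Total external cost = ∫₀^{Q_m} (17.3 + 0.6Q) dQ = 17.3×23.2537 + ½×0.6×23.2537² = 564.5094.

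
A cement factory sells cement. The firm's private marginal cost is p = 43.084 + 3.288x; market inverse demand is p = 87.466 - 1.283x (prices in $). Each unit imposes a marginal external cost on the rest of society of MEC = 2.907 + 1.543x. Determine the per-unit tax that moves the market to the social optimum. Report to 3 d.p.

Social marginal cost = private MC + MEC = 45.991 + 4.831x.
Set SMC = demand: 45.991 + 4.831x = 87.466 - 1.283x → x* = 6.7836.
The Pigouvian tax equals MEC at x*: 2.907 + 1.543×6.7836 = 13.3741.

tax = $13.374 per unit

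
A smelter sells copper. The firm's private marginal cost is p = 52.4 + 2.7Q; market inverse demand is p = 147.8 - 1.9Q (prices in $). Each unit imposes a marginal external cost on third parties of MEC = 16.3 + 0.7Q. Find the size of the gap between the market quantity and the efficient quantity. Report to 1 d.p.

5.8 units

Market equilibrium (private): 52.4 + 2.7Q = 147.8 - 1.9Q → Q_m = 20.7391.
Social marginal cost = private MC + MEC = 68.7 + 3.4Q.
Set SMC = demand: 68.7 + 3.4Q = 147.8 - 1.9Q → Q* = 14.9245.
Gap = |20.7391 − 14.9245| = 5.8146.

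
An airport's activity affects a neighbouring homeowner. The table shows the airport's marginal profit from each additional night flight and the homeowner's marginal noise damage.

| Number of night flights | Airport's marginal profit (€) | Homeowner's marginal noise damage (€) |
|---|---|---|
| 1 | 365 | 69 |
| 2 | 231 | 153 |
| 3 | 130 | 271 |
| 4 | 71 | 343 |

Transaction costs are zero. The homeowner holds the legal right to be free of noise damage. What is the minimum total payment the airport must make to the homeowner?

€222

Efficient level: marginal profit ≥ marginal noise damage through level 2, so k* = 2.
With the homeowner holding the right, the airport must at least compensate total damage at k*: 69 + 153 = 222.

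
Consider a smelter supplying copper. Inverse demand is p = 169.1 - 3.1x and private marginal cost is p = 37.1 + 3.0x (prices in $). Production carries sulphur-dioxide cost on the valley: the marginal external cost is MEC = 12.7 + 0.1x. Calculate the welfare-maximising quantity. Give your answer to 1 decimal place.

Social marginal cost = private MC + MEC = 49.8 + 3.1x.
Set SMC = demand: 49.8 + 3.1x = 169.1 - 3.1x → x* = 19.2419.

x* = 19.2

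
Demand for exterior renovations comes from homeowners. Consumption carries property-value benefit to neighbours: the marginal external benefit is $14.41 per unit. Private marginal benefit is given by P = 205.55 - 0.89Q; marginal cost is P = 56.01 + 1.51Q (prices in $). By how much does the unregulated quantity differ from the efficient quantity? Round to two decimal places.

6.00 units

Market equilibrium (private): 56.01 + 1.51Q = 205.55 - 0.89Q → Q_m = 62.3083.
Social marginal benefit = demand + MEB = 219.96 - 0.89Q.
Set SMB = MC: 219.96 - 0.89Q = 56.01 + 1.51Q → Q* = 68.3125.
Gap = |62.3083 − 68.3125| = 6.0042.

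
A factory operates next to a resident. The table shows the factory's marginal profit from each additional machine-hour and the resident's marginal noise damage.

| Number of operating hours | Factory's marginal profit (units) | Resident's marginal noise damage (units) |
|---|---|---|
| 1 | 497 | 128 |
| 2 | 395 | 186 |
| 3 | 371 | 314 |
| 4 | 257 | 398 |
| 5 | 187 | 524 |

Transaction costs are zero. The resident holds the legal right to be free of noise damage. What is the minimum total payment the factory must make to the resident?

628

Efficient level: marginal profit ≥ marginal noise damage through level 3, so k* = 3.
With the resident holding the right, the factory must at least compensate total damage at k*: 128 + 186 + 314 = 628.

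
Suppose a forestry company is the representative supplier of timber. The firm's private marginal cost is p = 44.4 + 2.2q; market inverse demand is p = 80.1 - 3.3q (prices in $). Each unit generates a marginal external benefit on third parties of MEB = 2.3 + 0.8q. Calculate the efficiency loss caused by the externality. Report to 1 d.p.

Market equilibrium (private): 44.4 + 2.2q = 80.1 - 3.3q → q_m = 6.4909.
Social marginal cost = private MC − MEB = 42.1 + 1.4q.
Set SMC = demand: 42.1 + 1.4q = 80.1 - 3.3q → q* = 8.0851.
The loss is the area between SMC and demand from q* to q_m; with linear curves that's a triangle of height MEB(q_m).
DWL = ½ × 1.5942 × 7.4927 = 5.9724.

DWL = $6.0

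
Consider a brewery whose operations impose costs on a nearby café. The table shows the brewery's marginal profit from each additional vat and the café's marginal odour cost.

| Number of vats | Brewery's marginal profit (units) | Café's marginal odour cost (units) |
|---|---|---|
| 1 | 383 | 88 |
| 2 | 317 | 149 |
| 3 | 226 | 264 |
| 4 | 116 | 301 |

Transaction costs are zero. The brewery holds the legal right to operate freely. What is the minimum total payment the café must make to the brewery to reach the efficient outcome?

342

Left alone the brewery would choose level 4 (marginal profit stays positive).
Efficient level: k* = 2 (marginal profit ≥ marginal odour cost through 2).
The café must at least cover the brewery's forgone profit from cutting 4→2: 226 + 116 = 342.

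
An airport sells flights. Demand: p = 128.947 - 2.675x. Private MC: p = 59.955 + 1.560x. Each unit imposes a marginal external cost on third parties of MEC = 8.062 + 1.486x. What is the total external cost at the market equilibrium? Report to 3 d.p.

Market equilibrium (private): 59.955 + 1.560x = 128.947 - 2.675x → x_m = 16.2909.
Total external cost = ∫₀^{x_m} (8.062 + 1.486x) dx = 8.062×16.2909 + ½×1.486×16.2909² = 328.5245.

328.525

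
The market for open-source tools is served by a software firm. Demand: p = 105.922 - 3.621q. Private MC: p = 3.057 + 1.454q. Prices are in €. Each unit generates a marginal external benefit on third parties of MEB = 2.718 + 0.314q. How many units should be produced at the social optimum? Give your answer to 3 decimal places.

Social marginal cost = private MC − MEB = 0.339 + 1.140q.
Set SMC = demand: 0.339 + 1.140q = 105.922 - 3.621q → q* = 22.1766.

q* = 22.177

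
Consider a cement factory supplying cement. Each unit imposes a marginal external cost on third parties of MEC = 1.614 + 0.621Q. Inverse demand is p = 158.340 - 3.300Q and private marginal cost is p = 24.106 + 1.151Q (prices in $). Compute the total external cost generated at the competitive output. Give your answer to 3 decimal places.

Market equilibrium (private): 24.106 + 1.151Q = 158.340 - 3.300Q → Q_m = 30.1582.
Total external cost = ∫₀^{Q_m} (1.614 + 0.621Q) dQ = 1.614×30.1582 + ½×0.621×30.1582² = 331.0804.

$331.080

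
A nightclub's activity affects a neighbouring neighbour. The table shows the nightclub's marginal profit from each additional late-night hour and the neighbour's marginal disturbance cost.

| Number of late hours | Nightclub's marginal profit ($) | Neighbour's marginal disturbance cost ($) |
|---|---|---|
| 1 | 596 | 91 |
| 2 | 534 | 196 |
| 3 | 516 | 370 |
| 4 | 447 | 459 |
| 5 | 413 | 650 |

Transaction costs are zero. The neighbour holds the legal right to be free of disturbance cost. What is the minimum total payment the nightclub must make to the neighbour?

Efficient level: marginal profit ≥ marginal disturbance cost through level 3, so k* = 3.
With the neighbour holding the right, the nightclub must at least compensate total damage at k*: 91 + 196 + 370 = 657.

$657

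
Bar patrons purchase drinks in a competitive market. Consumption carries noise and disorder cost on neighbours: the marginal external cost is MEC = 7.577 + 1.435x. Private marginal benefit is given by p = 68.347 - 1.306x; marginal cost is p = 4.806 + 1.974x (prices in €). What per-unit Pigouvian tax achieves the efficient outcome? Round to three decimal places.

tax = €24.610 per unit

Social marginal benefit = demand − MEC = 60.770 - 2.741x.
Set SMB = MC: 60.770 - 2.741x = 4.806 + 1.974x → x* = 11.8694.
The Pigouvian tax equals MEC at x*: 7.577 + 1.435×11.8694 = 24.6096.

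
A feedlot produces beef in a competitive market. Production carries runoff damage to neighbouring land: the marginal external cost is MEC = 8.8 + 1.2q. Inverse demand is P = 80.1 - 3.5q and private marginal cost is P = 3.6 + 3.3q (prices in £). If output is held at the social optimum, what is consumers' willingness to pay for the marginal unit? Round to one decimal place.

Social marginal cost = private MC + MEC = 12.4 + 4.5q.
Set SMC = demand: 12.4 + 4.5q = 80.1 - 3.5q → q* = 8.4625.
Consumer price on the demand curve at q*: 80.1 − 3.5×8.4625 = 50.4813.

P = £50.5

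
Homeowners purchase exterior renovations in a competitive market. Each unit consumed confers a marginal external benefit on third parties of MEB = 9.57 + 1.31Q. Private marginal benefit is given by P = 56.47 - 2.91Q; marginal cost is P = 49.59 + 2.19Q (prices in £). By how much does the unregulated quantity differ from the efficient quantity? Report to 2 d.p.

2.99 units

Market equilibrium (private): 49.59 + 2.19Q = 56.47 - 2.91Q → Q_m = 1.3490.
Social marginal benefit = demand + MEB = 66.04 - 1.60Q.
Set SMB = MC: 66.04 - 1.60Q = 49.59 + 2.19Q → Q* = 4.3404.
Gap = |1.3490 − 4.3404| = 2.9914.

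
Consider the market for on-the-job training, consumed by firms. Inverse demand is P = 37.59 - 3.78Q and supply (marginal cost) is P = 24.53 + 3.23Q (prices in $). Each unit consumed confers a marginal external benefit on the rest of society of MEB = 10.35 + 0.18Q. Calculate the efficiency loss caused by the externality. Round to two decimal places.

DWL = $8.36

Market equilibrium (private): 24.53 + 3.23Q = 37.59 - 3.78Q → Q_m = 1.8631.
Social marginal benefit = demand + MEB = 47.94 - 3.60Q.
Set SMB = MC: 47.94 - 3.60Q = 24.53 + 3.23Q → Q* = 3.4275.
Between Q* and Q_m the wedge SMB − MC runs linearly from 0 to MEB(Q_m), so the loss is a triangle.
DWL = ½ × 1.5644 × 10.6853 = 8.3580.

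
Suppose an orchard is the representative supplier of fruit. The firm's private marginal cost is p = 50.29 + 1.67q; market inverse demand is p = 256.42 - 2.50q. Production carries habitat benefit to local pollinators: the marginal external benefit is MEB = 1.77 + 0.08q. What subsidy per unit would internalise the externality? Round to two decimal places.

subsidy = 5.84 per unit

Social marginal cost = private MC − MEB = 48.52 + 1.59q.
Set SMC = demand: 48.52 + 1.59q = 256.42 - 2.50q → q* = 50.8313.
The Pigouvian subsidy equals MEB at q*: 1.77 + 0.08×50.8313 = 5.8365.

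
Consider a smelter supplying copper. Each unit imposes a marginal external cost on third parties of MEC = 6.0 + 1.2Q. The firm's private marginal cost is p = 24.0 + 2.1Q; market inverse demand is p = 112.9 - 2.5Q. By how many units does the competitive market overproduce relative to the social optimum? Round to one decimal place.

Market equilibrium (private): 24.0 + 2.1Q = 112.9 - 2.5Q → Q_m = 19.3261.
Social marginal cost = private MC + MEC = 30.0 + 3.3Q.
Set SMC = demand: 30.0 + 3.3Q = 112.9 - 2.5Q → Q* = 14.2931.
Gap = |19.3261 − 14.2931| = 5.0330.

5.0 units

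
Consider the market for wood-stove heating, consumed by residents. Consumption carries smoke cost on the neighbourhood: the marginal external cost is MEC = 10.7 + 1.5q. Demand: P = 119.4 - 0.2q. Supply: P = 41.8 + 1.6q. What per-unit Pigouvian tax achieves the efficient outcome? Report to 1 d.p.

tax = 41.1 per unit

Social marginal benefit = demand − MEC = 108.7 - 1.7q.
Set SMB = MC: 108.7 - 1.7q = 41.8 + 1.6q → q* = 20.2727.
The Pigouvian tax equals MEC at q*: 10.7 + 1.5×20.2727 = 41.1091.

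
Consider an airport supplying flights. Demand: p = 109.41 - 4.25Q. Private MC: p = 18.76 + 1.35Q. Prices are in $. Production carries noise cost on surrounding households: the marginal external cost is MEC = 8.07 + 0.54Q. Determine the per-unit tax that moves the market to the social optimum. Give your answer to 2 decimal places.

tax = $15.33 per unit

Social marginal cost = private MC + MEC = 26.83 + 1.89Q.
Set SMC = demand: 26.83 + 1.89Q = 109.41 - 4.25Q → Q* = 13.4495.
The Pigouvian tax equals MEC at Q*: 8.07 + 0.54×13.4495 = 15.3327.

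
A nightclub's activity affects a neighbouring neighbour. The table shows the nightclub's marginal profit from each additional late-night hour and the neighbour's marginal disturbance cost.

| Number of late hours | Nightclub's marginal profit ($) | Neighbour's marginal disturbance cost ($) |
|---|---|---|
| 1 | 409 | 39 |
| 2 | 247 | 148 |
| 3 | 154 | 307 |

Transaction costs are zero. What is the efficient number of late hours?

Bargaining reaches the level where marginal profit last exceeds marginal disturbance cost.
That holds through level 2 (247 ≥ 148) but not at 3 (154 < 307).

2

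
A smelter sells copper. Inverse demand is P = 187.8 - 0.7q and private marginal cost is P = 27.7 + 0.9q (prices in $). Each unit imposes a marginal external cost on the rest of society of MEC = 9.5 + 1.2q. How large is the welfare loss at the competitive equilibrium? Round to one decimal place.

Market equilibrium (private): 27.7 + 0.9q = 187.8 - 0.7q → q_m = 100.0625.
Social marginal cost = private MC + MEC = 37.2 + 2.1q.
Set SMC = demand: 37.2 + 2.1q = 187.8 - 0.7q → q* = 53.7857.
The loss is the area between SMC and demand from q* to q_m; with linear curves that's a triangle of height MEC(q_m).
DWL = ½ × 46.2768 × 129.5750 = 2998.1582.

DWL = $2998.2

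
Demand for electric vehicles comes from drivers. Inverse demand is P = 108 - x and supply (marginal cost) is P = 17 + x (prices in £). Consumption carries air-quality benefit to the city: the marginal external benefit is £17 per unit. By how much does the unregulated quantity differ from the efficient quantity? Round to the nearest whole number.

Market equilibrium (private): 17 + x = 108 - x → x_m = 45.5000.
Social marginal benefit = demand + MEB = 125 - x.
Set SMB = MC: 125 - x = 17 + x → x* = 54.0000.
Gap = |45.5000 − 54.0000| = 8.5000.

9 units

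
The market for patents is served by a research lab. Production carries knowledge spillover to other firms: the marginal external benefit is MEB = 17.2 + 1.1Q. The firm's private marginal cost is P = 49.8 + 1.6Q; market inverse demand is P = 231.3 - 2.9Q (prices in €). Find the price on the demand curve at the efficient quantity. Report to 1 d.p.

P = €61.8

Social marginal cost = private MC − MEB = 32.6 + 0.5Q.
Set SMC = demand: 32.6 + 0.5Q = 231.3 - 2.9Q → Q* = 58.4412.
Consumer price on the demand curve at Q*: 231.3 − 2.9×58.4412 = 61.8205.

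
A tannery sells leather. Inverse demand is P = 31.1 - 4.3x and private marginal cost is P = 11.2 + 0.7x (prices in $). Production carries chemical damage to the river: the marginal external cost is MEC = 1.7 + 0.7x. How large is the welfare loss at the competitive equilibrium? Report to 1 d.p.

DWL = $1.8

Market equilibrium (private): 11.2 + 0.7x = 31.1 - 4.3x → x_m = 3.9800.
Social marginal cost = private MC + MEC = 12.9 + 1.4x.
Set SMC = demand: 12.9 + 1.4x = 31.1 - 4.3x → x* = 3.1930.
The loss is the area between SMC and demand from x* to x_m; with linear curves that's a triangle of height MEC(x_m).
DWL = ½ × 0.7870 × 4.4860 = 1.7652.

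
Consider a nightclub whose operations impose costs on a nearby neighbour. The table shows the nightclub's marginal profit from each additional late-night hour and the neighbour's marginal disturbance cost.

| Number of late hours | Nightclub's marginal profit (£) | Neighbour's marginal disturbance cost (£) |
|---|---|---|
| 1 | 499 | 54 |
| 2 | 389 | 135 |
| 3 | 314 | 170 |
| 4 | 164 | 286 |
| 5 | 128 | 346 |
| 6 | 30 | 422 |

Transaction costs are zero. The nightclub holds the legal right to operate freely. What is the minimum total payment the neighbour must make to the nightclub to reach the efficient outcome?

Left alone the nightclub would choose level 6 (marginal profit stays positive).
Efficient level: k* = 3 (marginal profit ≥ marginal disturbance cost through 3).
The neighbour must at least cover the nightclub's forgone profit from cutting 6→3: 164 + 128 + 30 = 322.

£322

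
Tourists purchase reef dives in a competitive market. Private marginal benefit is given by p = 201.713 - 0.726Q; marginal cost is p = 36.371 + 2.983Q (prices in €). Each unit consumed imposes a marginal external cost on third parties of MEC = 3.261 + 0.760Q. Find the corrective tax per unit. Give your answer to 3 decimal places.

Social marginal benefit = demand − MEC = 198.452 - 1.486Q.
Set SMB = MC: 198.452 - 1.486Q = 36.371 + 2.983Q → Q* = 36.2678.
The Pigouvian tax equals MEC at Q*: 3.261 + 0.760×36.2678 = 30.8245.

tax = €30.825 per unit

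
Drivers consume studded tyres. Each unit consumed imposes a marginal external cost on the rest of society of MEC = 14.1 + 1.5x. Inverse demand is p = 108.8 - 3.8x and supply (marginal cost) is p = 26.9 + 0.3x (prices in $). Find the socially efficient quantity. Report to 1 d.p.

Social marginal benefit = demand − MEC = 94.7 - 5.3x.
Set SMB = MC: 94.7 - 5.3x = 26.9 + 0.3x → x* = 12.1071.

x* = 12.1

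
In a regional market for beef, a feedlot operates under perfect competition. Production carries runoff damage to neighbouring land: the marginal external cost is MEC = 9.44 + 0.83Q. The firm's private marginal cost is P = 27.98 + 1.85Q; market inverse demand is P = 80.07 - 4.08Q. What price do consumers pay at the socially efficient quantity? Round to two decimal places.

Social marginal cost = private MC + MEC = 37.42 + 2.68Q.
Set SMC = demand: 37.42 + 2.68Q = 80.07 - 4.08Q → Q* = 6.3092.
Consumer price on the demand curve at Q*: 80.07 − 4.08×6.3092 = 54.3285.

P = 54.33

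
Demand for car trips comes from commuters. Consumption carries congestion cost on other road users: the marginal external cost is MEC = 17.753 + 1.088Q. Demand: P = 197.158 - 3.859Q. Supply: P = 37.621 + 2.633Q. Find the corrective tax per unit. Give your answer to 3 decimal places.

tax = 38.104 per unit

Social marginal benefit = demand − MEC = 179.405 - 4.947Q.
Set SMB = MC: 179.405 - 4.947Q = 37.621 + 2.633Q → Q* = 18.7050.
The Pigouvian tax equals MEC at Q*: 17.753 + 1.088×18.7050 = 38.1040.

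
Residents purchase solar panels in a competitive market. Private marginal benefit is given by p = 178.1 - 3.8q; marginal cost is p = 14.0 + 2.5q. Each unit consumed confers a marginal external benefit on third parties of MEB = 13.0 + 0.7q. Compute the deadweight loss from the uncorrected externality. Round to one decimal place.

DWL = 87.1

Market equilibrium (private): 14.0 + 2.5q = 178.1 - 3.8q → q_m = 26.0476.
Social marginal benefit = demand + MEB = 191.1 - 3.1q.
Set SMB = MC: 191.1 - 3.1q = 14.0 + 2.5q → q* = 31.6250.
The loss is the area between SMB and MC from q* to q_m; with linear curves that's a triangle of height MEB(q_m).
DWL = ½ × 5.5774 × 31.2333 = 87.1003.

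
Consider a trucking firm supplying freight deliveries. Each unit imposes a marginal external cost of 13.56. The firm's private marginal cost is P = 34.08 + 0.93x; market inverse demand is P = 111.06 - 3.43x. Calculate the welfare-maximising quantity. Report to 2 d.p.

Social marginal cost = private MC + MEC = 47.64 + 0.93x.
Set SMC = demand: 47.64 + 0.93x = 111.06 - 3.43x → x* = 14.5459.

x* = 14.55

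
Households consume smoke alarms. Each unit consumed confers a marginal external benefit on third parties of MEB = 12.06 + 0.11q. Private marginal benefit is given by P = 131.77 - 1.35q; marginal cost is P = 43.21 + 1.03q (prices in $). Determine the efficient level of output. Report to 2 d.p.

Social marginal benefit = demand + MEB = 143.83 - 1.24q.
Set SMB = MC: 143.83 - 1.24q = 43.21 + 1.03q → q* = 44.3260.

q* = 44.33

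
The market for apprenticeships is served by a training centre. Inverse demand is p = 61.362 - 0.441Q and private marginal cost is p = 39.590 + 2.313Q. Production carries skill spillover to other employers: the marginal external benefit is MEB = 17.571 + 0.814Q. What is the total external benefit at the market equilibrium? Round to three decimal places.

Market equilibrium (private): 39.590 + 2.313Q = 61.362 - 0.441Q → Q_m = 7.9056.
Total external benefit = ∫₀^{Q_m} (17.571 + 0.814Q) dQ = 17.571×7.9056 + ½×0.814×7.9056² = 164.3462.

164.346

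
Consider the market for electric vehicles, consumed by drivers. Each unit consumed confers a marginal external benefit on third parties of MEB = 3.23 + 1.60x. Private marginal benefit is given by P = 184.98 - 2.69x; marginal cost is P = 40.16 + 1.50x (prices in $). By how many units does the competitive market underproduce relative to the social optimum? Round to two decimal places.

22.60 units

Market equilibrium (private): 40.16 + 1.50x = 184.98 - 2.69x → x_m = 34.5632.
Social marginal benefit = demand + MEB = 188.21 - 1.09x.
Set SMB = MC: 188.21 - 1.09x = 40.16 + 1.50x → x* = 57.1622.
Gap = |34.5632 − 57.1622| = 22.5990.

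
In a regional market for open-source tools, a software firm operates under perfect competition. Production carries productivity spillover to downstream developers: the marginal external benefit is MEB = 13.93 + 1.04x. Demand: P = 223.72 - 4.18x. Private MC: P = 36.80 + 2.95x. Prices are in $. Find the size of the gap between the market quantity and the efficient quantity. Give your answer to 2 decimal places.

Market equilibrium (private): 36.80 + 2.95x = 223.72 - 4.18x → x_m = 26.2160.
Social marginal cost = private MC − MEB = 22.87 + 1.91x.
Set SMC = demand: 22.87 + 1.91x = 223.72 - 4.18x → x* = 32.9803.
Gap = |26.2160 − 32.9803| = 6.7643.

6.76 units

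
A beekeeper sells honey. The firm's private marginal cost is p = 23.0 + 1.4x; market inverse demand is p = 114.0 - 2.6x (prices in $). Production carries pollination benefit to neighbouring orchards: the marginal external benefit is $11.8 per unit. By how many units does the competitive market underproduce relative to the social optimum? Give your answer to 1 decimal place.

Market equilibrium (private): 23.0 + 1.4x = 114.0 - 2.6x → x_m = 22.7500.
Social marginal cost = private MC − MEB = 11.2 + 1.4x.
Set SMC = demand: 11.2 + 1.4x = 114.0 - 2.6x → x* = 25.7000.
Gap = |22.7500 − 25.7000| = 2.9500.

3.0 units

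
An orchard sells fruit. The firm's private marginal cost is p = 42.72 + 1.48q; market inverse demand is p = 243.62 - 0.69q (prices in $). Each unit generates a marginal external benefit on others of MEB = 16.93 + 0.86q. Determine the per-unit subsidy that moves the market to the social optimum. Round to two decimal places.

Social marginal cost = private MC − MEB = 25.79 + 0.62q.
Set SMC = demand: 25.79 + 0.62q = 243.62 - 0.69q → q* = 166.2824.
The Pigouvian subsidy equals MEB at q*: 16.93 + 0.86×166.2824 = 159.9329.

subsidy = $159.93 per unit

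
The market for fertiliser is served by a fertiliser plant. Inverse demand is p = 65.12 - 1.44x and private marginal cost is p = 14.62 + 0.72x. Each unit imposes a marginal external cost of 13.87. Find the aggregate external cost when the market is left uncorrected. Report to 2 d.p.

Market equilibrium (private): 14.62 + 0.72x = 65.12 - 1.44x → x_m = 23.3796.
Total external cost = MEC × x_m = 13.87 × 23.3796 = 324.2751.

324.28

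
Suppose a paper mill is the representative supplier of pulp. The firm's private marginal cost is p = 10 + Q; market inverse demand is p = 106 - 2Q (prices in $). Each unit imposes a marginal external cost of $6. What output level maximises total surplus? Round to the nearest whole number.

Q* = 30

Social marginal cost = private MC + MEC = 16 + Q.
Set SMC = demand: 16 + Q = 106 - 2Q → Q* = 30.0000.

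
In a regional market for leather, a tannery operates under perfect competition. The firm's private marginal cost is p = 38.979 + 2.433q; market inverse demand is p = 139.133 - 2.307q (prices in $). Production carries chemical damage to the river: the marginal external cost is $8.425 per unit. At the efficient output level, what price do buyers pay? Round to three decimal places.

P = $94.488

Social marginal cost = private MC + MEC = 47.404 + 2.433q.
Set SMC = demand: 47.404 + 2.433q = 139.133 - 2.307q → q* = 19.3521.
Consumer price on the demand curve at q*: 139.133 − 2.307×19.3521 = 94.4877.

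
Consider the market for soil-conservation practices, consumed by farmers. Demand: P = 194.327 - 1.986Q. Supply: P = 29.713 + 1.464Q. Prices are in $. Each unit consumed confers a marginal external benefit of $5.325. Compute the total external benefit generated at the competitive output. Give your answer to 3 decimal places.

$254.078

Market equilibrium (private): 29.713 + 1.464Q = 194.327 - 1.986Q → Q_m = 47.7142.
Total external benefit = MEB × Q_m = 5.325 × 47.7142 = 254.0781.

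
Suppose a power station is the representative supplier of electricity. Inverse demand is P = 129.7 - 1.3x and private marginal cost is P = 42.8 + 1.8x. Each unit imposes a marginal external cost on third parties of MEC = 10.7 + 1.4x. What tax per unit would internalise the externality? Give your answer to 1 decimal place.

tax = 34.4 per unit

Social marginal cost = private MC + MEC = 53.5 + 3.2x.
Set SMC = demand: 53.5 + 3.2x = 129.7 - 1.3x → x* = 16.9333.
The Pigouvian tax equals MEC at x*: 10.7 + 1.4×16.9333 = 34.4066.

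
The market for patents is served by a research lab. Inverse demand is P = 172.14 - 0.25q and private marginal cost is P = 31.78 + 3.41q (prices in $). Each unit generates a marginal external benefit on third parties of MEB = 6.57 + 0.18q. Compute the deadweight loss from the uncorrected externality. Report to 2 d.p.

DWL = $26.08

Market equilibrium (private): 31.78 + 3.41q = 172.14 - 0.25q → q_m = 38.3497.
Social marginal cost = private MC − MEB = 25.21 + 3.23q.
Set SMC = demand: 25.21 + 3.23q = 172.14 - 0.25q → q* = 42.2213.
The loss is the area between SMC and demand from q* to q_m; with linear curves that's a triangle of height MEB(q_m).
DWL = ½ × 3.8716 × 13.4730 = 26.0810.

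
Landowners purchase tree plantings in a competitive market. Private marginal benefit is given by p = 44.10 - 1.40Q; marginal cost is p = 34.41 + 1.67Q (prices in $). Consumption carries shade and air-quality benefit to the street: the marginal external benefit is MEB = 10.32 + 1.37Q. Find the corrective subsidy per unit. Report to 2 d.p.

Social marginal benefit = demand + MEB = 54.42 - 0.03Q.
Set SMB = MC: 54.42 - 0.03Q = 34.41 + 1.67Q → Q* = 11.7706.
The Pigouvian subsidy equals MEB at Q*: 10.32 + 1.37×11.7706 = 26.4457.

subsidy = $26.45 per unit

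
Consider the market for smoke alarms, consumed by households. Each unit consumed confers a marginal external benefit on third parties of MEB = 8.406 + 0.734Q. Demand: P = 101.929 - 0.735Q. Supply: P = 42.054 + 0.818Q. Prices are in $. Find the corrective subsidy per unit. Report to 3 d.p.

Social marginal benefit = demand + MEB = 110.335 - 0.001Q.
Set SMB = MC: 110.335 - 0.001Q = 42.054 + 0.818Q → Q* = 83.3712.
The Pigouvian subsidy equals MEB at Q*: 8.406 + 0.734×83.3712 = 69.6005.

subsidy = $69.600 per unit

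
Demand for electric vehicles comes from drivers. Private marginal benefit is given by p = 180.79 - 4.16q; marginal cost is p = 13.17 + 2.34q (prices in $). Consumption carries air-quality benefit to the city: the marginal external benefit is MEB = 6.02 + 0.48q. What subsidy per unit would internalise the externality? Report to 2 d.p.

subsidy = $19.87 per unit

Social marginal benefit = demand + MEB = 186.81 - 3.68q.
Set SMB = MC: 186.81 - 3.68q = 13.17 + 2.34q → q* = 28.8439.
The Pigouvian subsidy equals MEB at q*: 6.02 + 0.48×28.8439 = 19.8651.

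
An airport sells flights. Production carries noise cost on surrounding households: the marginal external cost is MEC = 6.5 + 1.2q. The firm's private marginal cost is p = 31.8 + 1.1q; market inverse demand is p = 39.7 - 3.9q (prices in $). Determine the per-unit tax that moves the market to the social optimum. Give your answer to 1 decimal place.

Social marginal cost = private MC + MEC = 38.3 + 2.3q.
Set SMC = demand: 38.3 + 2.3q = 39.7 - 3.9q → q* = 0.2258.
The Pigouvian tax equals MEC at q*: 6.5 + 1.2×0.2258 = 6.7710.

tax = $6.8 per unit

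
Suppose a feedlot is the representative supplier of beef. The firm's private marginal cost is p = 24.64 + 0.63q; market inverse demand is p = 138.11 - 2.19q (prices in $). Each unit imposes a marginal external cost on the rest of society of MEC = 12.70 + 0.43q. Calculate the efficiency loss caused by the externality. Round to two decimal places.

Market equilibrium (private): 24.64 + 0.63q = 138.11 - 2.19q → q_m = 40.2376.
Social marginal cost = private MC + MEC = 37.34 + 1.06q.
Set SMC = demand: 37.34 + 1.06q = 138.11 - 2.19q → q* = 31.0062.
The loss is the area between SMC and demand from q* to q_m; with linear curves that's a triangle of height MEC(q_m).
DWL = ½ × 9.2314 × 30.0022 = 138.4812.

DWL = $138.48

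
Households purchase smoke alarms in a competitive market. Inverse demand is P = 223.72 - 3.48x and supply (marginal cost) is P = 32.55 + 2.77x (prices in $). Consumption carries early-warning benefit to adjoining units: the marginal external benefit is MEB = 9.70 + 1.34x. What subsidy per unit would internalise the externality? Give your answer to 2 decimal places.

subsidy = $64.52 per unit

Social marginal benefit = demand + MEB = 233.42 - 2.14x.
Set SMB = MC: 233.42 - 2.14x = 32.55 + 2.77x → x* = 40.9104.
The Pigouvian subsidy equals MEB at x*: 9.70 + 1.34×40.9104 = 64.5199.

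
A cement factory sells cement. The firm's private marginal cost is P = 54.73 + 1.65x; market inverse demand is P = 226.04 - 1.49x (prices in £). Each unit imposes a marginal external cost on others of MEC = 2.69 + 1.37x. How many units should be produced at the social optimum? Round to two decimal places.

x* = 37.39

Social marginal cost = private MC + MEC = 57.42 + 3.02x.
Set SMC = demand: 57.42 + 3.02x = 226.04 - 1.49x → x* = 37.3880.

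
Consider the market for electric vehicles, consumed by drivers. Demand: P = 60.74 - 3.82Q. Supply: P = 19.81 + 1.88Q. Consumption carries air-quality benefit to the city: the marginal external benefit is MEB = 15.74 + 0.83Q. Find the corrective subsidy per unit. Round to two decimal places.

subsidy = 25.40 per unit

Social marginal benefit = demand + MEB = 76.48 - 2.99Q.
Set SMB = MC: 76.48 - 2.99Q = 19.81 + 1.88Q → Q* = 11.6366.
The Pigouvian subsidy equals MEB at Q*: 15.74 + 0.83×11.6366 = 25.3984.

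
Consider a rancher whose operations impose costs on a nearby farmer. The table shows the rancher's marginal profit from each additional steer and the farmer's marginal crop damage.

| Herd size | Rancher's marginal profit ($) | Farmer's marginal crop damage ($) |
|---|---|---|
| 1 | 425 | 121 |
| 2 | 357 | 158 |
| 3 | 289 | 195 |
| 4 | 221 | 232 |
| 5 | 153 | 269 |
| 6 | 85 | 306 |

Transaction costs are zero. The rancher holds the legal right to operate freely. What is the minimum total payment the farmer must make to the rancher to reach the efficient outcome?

$459

Left alone the rancher would choose level 6 (marginal profit stays positive).
Efficient level: k* = 3 (marginal profit ≥ marginal crop damage through 3).
The farmer must at least cover the rancher's forgone profit from cutting 6→3: 221 + 153 + 85 = 459.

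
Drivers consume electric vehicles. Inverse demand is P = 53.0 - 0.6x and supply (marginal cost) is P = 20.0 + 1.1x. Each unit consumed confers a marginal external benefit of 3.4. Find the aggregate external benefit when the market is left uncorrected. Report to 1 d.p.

Market equilibrium (private): 20.0 + 1.1x = 53.0 - 0.6x → x_m = 19.4118.
Total external benefit = MEB × x_m = 3.4 × 19.4118 = 66.0001.

66.0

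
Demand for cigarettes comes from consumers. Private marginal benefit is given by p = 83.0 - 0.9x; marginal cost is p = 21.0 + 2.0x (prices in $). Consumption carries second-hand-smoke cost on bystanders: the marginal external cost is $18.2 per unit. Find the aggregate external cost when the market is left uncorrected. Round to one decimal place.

Market equilibrium (private): 21.0 + 2.0x = 83.0 - 0.9x → x_m = 21.3793.
Total external cost = MEC × x_m = 18.2 × 21.3793 = 389.1033.

$389.1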